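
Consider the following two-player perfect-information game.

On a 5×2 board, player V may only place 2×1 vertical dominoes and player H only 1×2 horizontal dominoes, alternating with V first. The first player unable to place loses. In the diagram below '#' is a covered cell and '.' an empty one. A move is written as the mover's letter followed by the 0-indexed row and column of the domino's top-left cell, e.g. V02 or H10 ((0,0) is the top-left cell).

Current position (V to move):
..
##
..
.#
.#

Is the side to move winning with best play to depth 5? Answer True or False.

ply 1, V at ../##/../.#/.# | V20=-1→../##/#./##/.#*; V30=-1→../##/../##/##
ply 2, H at ../##/#./##/.# | H00=+1→##/##/#./##/.#*
ply 3: ##/##/#./##/.# is terminal -1 (V); from ../##/../.#/.# depth 5

V winning at [../##/../.#/.#]: False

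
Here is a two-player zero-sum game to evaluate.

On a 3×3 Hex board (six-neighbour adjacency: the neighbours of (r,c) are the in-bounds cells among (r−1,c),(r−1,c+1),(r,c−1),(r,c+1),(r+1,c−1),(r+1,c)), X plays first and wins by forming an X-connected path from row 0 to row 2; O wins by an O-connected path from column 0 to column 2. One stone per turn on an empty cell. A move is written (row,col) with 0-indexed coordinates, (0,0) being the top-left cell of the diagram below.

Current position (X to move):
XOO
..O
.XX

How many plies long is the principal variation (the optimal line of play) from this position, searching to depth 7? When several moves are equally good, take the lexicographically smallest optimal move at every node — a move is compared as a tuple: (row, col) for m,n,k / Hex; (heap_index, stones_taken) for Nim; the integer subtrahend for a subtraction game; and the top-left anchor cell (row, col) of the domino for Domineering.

PV length from [XOO/..O/.XX]: 3 plies

ply 1, X at XOO/..O/.XX | (1,0)=+1→XOO/X.O/.XX*; (1,1)=-1→XOO/.XO/.XX; (2,0)=-1→XOO/..O/XXX
ply 2, O at XOO/X.O/.XX | (1,1)=-1→XOO/XOO/.XX*; (2,0)=-1→XOO/X.O/OXX
ply 3, X at XOO/XOO/.XX | (2,0)=+1→XOO/XOO/XXX*
ply 4: XOO/XOO/XXX is terminal -1 (O); from XOO/..O/.XX depth 7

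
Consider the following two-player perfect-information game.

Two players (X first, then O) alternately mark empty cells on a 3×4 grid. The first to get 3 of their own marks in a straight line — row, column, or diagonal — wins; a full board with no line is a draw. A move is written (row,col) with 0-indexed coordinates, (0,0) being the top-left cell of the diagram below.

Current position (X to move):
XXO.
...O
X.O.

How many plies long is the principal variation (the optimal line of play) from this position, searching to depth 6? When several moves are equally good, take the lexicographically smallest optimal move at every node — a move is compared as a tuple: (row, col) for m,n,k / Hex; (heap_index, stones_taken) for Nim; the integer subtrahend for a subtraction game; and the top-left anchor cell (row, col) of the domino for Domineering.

PV length from [XXO./...O/X.O.]: 1 ply

p1 X@[XXO./...O/X.O.]: (0,3)[XXOX/...O/X.O.]-1 (1,0)[XXO./X..O/X.O.]+1* (1,1)[XXO./.X.O/X.O.]-1 (1,2)[XXO./..XO/X.O.]+1 (2,1)[XXO./...O/XXO.]-1 (2,3)[XXO./...O/X.OX]-1
p2 O@[XXO./X..O/X.O.] terminal -1; root [XXO./...O/X.O.] d6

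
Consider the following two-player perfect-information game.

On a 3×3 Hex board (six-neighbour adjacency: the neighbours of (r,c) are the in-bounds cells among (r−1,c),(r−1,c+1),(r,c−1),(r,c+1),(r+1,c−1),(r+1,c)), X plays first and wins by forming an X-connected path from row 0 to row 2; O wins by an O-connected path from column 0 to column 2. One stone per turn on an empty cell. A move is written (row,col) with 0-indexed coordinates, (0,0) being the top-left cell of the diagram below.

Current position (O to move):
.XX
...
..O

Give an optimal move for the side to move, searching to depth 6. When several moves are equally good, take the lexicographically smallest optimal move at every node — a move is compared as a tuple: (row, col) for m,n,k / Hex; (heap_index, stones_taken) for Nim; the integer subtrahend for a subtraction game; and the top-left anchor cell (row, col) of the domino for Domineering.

[.XX/.../..O] O move#1: (0,0):-1/OXX/.../..O, (1,0):-1/.XX/O../..O, (1,1):+1/.XX/.O./..O*, (1,2):-1/.XX/..O/..O, (2,0):-1/.XX/.../O.O, (2,1):-1/.XX/.../.OO
[.XX/.O./..O] X move#2: (0,0):-1/XXX/.O./..O*, (1,0):-1/.XX/XO./..O, (1,2):-1/.XX/.OX/..O, (2,0):-1/.XX/.O./X.O, (2,1):-1/.XX/.O./.XO
[XXX/.O./..O] O move#3: (1,0):+1/XXX/OO./..O*, (1,2):+1/XXX/.OO/..O, (2,0):+1/XXX/.O./O.O, (2,1):+1/XXX/.O./.OO
[XXX/OO./..O] X move#4: (1,2):-1/XXX/OOX/..O*, (2,0):-1/XXX/OO./X.O, (2,1):-1/XXX/OO./.XO
[XXX/OOX/..O] O move#5: (2,0):-1/XXX/OOX/O.O, (2,1):+1/XXX/OOX/.OO*
[XXX/OOX/.OO] end (terminal -1, X#6); searched .XX/.../..O to 6

O's best at [.XX/.../..O]: (1,1)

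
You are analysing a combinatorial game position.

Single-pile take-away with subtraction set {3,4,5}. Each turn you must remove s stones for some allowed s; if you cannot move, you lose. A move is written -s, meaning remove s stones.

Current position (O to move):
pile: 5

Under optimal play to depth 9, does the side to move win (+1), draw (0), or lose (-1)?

p1 O@[5]: -3[2]+1* -4[1]+1 -5[0]+1
p2 X@[2] terminal -1; root [5] d9

value(5, O) = +1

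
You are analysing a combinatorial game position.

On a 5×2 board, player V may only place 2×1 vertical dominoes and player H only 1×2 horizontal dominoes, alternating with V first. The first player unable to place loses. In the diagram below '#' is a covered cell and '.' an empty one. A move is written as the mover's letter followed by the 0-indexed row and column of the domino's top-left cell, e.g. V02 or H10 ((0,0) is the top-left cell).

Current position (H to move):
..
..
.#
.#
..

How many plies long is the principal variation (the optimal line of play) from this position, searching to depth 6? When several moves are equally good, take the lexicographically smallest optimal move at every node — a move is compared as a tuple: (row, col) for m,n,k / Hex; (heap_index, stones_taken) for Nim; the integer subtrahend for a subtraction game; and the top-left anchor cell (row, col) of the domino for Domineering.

PV length from [../../.#/.#/..]: 3 plies

[../../.#/.#/..] H move#1: H00:+1/##/../.#/.#/..*, H10:+1/../##/.#/.#/.., H40:-1/../../.#/.#/##
[##/../.#/.#/..] V move#2: V10:-1/##/#./##/.#/..*, V20:-1/##/../##/##/.., V30:-1/##/../.#/##/#.
[##/#./##/.#/..] H move#3: H40:+1/##/#./##/.#/##*
[##/#./##/.#/##] end (terminal -1, V#4); searched ../../.#/.#/.. to 6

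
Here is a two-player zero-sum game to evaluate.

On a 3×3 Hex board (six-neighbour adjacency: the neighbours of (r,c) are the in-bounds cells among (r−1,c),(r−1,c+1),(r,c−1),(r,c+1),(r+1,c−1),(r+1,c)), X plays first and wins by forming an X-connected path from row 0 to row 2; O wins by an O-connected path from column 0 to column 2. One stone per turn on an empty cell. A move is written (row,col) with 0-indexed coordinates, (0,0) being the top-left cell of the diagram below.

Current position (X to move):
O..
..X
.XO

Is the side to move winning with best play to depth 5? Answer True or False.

[O../..X/.XO] X move#1: (0,1):+1/OX./..X/.XO*, (0,2):+1/O.X/..X/.XO, (1,0):+1/O../X.X/.XO, (1,1):+1/O../.XX/.XO, (2,0):+1/O../..X/XXO
[OX./..X/.XO] O move#2: (0,2):-1/OXO/..X/.XO*, (1,0):-1/OX./O.X/.XO, (1,1):-1/OX./.OX/.XO, (2,0):-1/OX./..X/OXO
[OXO/..X/.XO] X move#3: (1,0):+1/OXO/X.X/.XO*, (1,1):+1/OXO/.XX/.XO, (2,0):+1/OXO/..X/XXO
[OXO/X.X/.XO] O move#4: (1,1):-1/OXO/XOX/.XO*, (2,0):-1/OXO/X.X/OXO
[OXO/XOX/.XO] X move#5: (2,0):+1/OXO/XOX/XXO*
[OXO/XOX/XXO] end (terminal -1, O#6); searched O../..X/.XO to 5

X winning at [O../..X/.XO]: True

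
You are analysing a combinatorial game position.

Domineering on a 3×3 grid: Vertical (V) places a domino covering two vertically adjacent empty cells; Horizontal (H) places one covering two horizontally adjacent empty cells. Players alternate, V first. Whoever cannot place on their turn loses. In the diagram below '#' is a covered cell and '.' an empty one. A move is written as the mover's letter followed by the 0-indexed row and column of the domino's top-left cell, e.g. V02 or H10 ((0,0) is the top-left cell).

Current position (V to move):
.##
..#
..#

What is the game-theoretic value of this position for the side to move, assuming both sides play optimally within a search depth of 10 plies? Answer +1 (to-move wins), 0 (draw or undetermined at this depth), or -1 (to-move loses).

value(.##/..#/..#, V) = +1

[.##/..#/..#] V move#1: V00:-1/###/#.#/..#, V10:+1/.##/#.#/#.#*, V11:+1/.##/.##/.##
[.##/#.#/#.#] end (terminal -1, H#2); searched .##/..#/..# to 10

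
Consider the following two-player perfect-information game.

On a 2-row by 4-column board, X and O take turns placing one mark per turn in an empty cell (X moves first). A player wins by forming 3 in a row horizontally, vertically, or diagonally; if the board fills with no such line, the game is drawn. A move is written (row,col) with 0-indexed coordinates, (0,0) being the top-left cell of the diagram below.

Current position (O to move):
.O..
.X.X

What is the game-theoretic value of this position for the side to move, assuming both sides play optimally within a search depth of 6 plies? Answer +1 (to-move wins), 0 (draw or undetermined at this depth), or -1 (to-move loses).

[.O../.X.X] O move#1: (0,0):-1/OO../.X.X, (0,2):-1/.OO./.X.X, (0,3):-1/.O.O/.X.X, (1,0):-1/.O../OX.X, (1,2):+0/.O../.XOX*
[.O../.XOX] X move#2: (0,0):+0/XO../.XOX*, (0,2):+0/.OX./.XOX, (0,3):+0/.O.X/.XOX, (1,0):-1/.O../XXOX
[XO../.XOX] O move#3: (0,2):+0/XOO./.XOX*, (0,3):+0/XO.O/.XOX, (1,0):+0/XO../OXOX
[XOO./.XOX] X move#4: (0,3):+0/XOOX/.XOX*, (1,0):-1/XOO./XXOX
[XOOX/.XOX] O move#5: (1,0):+0/XOOX/OXOX*
[XOOX/OXOX] end (terminal +0, X#6); searched .O../.X.X to 6

value(.O../.X.X, O) = 0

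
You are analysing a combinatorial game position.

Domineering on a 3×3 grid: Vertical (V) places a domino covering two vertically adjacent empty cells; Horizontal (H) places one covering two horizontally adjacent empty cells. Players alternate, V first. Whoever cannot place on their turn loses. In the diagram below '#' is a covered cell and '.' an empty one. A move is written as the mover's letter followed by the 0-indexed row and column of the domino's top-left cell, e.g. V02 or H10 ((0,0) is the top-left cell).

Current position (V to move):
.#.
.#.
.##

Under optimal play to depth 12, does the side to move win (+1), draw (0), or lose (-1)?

[.#./.#./.##] V move#1: V00:+1/##./##./.##*, V02:+1/.##/.##/.##, V10:+1/.#./##./###
[##./##./.##] end (terminal -1, H#2); searched .#./.#./.## to 12

value(.#./.#./.##, V) = +1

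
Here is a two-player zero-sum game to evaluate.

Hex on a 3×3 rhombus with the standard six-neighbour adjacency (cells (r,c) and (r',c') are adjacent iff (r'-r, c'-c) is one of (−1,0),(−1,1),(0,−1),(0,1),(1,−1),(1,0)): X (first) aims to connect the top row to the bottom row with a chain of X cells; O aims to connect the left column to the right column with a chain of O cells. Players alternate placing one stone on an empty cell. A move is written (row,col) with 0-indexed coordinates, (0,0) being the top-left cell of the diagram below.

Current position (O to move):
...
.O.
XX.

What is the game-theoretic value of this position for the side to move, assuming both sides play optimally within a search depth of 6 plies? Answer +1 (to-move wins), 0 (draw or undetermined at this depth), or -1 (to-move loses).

value(.../.O./XX., O) = +1

ply 1, O at .../.O./XX. | (0,0)=+1→O../.O./XX.*; (0,1)=+1→.O./.O./XX.; (0,2)=-1→..O/.O./XX.; (1,0)=+1→.../OO./XX.; (1,2)=-1→.../.OO/XX.; (2,2)=-1→.../.O./XXO
ply 2, X at O../.O./XX. | (0,1)=-1→OX./.O./XX.*; (0,2)=-1→O.X/.O./XX.; (1,0)=-1→O../XO./XX.; (1,2)=-1→O../.OX/XX.; (2,2)=-1→O../.O./XXX
ply 3, O at OX./.O./XX. | (0,2)=-1→OXO/.O./XX.; (1,0)=+1→OX./OO./XX.*; (1,2)=-1→OX./.OO/XX.; (2,2)=-1→OX./.O./XXO
ply 4, X at OX./OO./XX. | (0,2)=-1→OXX/OO./XX.*; (1,2)=-1→OX./OOX/XX.; (2,2)=-1→OX./OO./XXX
ply 5, O at OXX/OO./XX. | (1,2)=+1→OXX/OOO/XX.*; (2,2)=-1→OXX/OO./XXO
ply 6: OXX/OOO/XX. is terminal -1 (X); from .../.O./XX. depth 6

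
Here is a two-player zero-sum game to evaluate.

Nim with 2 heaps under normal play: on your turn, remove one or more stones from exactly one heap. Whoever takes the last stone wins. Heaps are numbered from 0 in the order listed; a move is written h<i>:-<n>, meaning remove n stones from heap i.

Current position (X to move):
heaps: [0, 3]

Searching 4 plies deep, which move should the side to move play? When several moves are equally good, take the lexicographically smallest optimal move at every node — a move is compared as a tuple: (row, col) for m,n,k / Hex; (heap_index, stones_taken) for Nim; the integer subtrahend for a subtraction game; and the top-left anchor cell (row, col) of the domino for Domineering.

ply 1, X at (0,3) | h1:-1=-1→(0,2); h1:-2=-1→(0,1); h1:-3=+1→(0,0)*
ply 2: (0,0) is terminal -1 (O); from (0,3) depth 4

X's best at [(0,3)]: h1:-3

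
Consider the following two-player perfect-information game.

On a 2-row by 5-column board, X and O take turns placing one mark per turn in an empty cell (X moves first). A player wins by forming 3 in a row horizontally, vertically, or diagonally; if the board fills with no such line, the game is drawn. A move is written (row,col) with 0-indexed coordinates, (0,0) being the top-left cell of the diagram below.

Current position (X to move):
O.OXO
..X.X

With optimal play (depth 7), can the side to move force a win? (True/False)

X winning at [O.OXO/..X.X]: True

[O.OXO/..X.X] X move#1: (0,1):+0/OXOXO/..X.X, (1,0):-1/O.OXO/X.X.X, (1,1):-1/O.OXO/.XX.X, (1,3):+1/O.OXO/..XXX*
[O.OXO/..XXX] end (terminal -1, O#2); searched O.OXO/..X.X to 7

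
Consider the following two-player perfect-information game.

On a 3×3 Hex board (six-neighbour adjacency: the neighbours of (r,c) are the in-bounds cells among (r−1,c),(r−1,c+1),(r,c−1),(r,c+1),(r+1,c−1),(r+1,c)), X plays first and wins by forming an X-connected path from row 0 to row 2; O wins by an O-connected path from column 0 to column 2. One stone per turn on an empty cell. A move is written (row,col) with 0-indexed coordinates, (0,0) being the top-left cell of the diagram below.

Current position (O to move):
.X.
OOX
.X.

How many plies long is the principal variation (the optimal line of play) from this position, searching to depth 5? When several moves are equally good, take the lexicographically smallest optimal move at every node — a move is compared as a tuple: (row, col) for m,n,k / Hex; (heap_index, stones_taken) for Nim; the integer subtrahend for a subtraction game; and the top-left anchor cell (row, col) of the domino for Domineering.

p1 O@[.X./OOX/.X.]: (0,0)[OX./OOX/.X.]-1 (0,2)[.XO/OOX/.X.]+1* (2,0)[.X./OOX/OX.]-1 (2,2)[.X./OOX/.XO]-1
p2 X@[.XO/OOX/.X.] terminal -1; root [.X./OOX/.X.] d5

PV length from [.X./OOX/.X.]: 1 ply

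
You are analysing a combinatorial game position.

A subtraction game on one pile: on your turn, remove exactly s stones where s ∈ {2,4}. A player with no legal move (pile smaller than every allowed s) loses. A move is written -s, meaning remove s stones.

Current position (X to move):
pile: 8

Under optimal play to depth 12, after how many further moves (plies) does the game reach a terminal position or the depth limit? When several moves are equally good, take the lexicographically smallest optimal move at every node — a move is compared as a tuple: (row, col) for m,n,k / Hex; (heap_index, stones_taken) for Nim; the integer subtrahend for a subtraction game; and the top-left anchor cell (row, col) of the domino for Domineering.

PV length from [8]: 3 plies

ply 1, X at 8 | -2=+1→6*; -4=-1→4
ply 2, O at 6 | -2=-1→4*; -4=-1→2
ply 3, X at 4 | -2=-1→2; -4=+1→0*
ply 4: 0 is terminal -1 (O); from 8 depth 12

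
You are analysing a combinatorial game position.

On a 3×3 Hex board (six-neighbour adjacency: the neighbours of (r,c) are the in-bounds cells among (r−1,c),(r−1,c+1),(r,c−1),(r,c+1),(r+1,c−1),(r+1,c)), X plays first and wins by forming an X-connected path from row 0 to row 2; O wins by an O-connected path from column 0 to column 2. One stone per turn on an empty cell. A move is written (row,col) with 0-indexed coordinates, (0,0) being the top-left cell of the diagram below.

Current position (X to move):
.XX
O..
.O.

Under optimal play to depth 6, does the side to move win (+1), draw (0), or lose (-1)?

value(.XX/O../.O., X) = -1

p1 X@[.XX/O../.O.]: (0,0)[XXX/O../.O.]-1* (1,1)[.XX/OX./.O.]-1 (1,2)[.XX/O.X/.O.]-1 (2,0)[.XX/O../XO.]-1 (2,2)[.XX/O../.OX]-1
p2 O@[XXX/O../.O.]: (1,1)[XXX/OO./.O.]+1* (1,2)[XXX/O.O/.O.]+1 (2,0)[XXX/O../OO.]+1 (2,2)[XXX/O../.OO]+1
p3 X@[XXX/OO./.O.]: (1,2)[XXX/OOX/.O.]-1* (2,0)[XXX/OO./XO.]-1 (2,2)[XXX/OO./.OX]-1
p4 O@[XXX/OOX/.O.]: (2,0)[XXX/OOX/OO.]-1 (2,2)[XXX/OOX/.OO]+1*
p5 X@[XXX/OOX/.OO] terminal -1; root [.XX/O../.O.] d6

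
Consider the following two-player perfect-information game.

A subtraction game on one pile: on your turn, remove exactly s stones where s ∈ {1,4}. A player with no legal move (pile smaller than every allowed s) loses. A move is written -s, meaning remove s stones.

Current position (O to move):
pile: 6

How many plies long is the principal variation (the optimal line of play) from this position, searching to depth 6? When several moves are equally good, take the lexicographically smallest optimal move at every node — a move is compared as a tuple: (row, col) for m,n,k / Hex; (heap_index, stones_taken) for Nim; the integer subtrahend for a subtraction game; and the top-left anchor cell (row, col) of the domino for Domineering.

PV length from [6]: 3 plies

p1 O@[6]: -1[5]+1* -4[2]+1
p2 X@[5]: -1[4]-1* -4[1]-1
p3 O@[4]: -1[3]-1 -4[0]+1*
p4 X@[0] terminal -1; root [6] d6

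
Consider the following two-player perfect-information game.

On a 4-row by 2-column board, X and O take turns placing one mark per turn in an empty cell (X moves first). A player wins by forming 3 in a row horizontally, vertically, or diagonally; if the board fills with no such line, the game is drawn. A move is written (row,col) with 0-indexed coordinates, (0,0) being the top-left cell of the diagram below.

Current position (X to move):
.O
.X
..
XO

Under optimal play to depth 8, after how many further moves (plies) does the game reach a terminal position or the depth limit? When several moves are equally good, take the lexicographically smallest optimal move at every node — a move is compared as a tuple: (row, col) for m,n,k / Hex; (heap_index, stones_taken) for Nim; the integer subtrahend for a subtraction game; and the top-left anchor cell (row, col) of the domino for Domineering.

ply 1, X at .O/.X/../XO | (0,0)=+0→XO/.X/../XO*; (1,0)=+0→.O/XX/../XO; (2,0)=+0→.O/.X/X./XO; (2,1)=+0→.O/.X/.X/XO
ply 2, O at XO/.X/../XO | (1,0)=+0→XO/OX/../XO*; (2,0)=+0→XO/.X/O./XO; (2,1)=+0→XO/.X/.O/XO
ply 3, X at XO/OX/../XO | (2,0)=+0→XO/OX/X./XO*; (2,1)=+0→XO/OX/.X/XO
ply 4, O at XO/OX/X./XO | (2,1)=+0→XO/OX/XO/XO*
ply 5: XO/OX/XO/XO is terminal +0 (X); from .O/.X/../XO depth 8

PV length from [.O/.X/../XO]: 4 plies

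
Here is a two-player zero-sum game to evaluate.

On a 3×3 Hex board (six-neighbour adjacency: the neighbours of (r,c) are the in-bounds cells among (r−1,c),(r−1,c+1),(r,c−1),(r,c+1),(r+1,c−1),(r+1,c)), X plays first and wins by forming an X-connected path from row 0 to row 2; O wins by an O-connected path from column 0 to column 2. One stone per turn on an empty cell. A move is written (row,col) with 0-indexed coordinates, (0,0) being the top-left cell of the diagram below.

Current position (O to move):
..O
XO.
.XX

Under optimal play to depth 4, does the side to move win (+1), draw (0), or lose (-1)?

value(..O/XO./.XX, O) = +1

ply 1, O at ..O/XO./.XX | (0,0)=+1→O.O/XO./.XX*; (0,1)=+1→.OO/XO./.XX; (1,2)=-1→..O/XOO/.XX; (2,0)=+1→..O/XO./OXX
ply 2, X at O.O/XO./.XX | (0,1)=-1→OXO/XO./.XX*; (1,2)=-1→O.O/XOX/.XX; (2,0)=-1→O.O/XO./XXX
ply 3, O at OXO/XO./.XX | (1,2)=-1→OXO/XOO/.XX; (2,0)=+1→OXO/XO./OXX*
ply 4: OXO/XO./OXX is terminal -1 (X); from ..O/XO./.XX depth 4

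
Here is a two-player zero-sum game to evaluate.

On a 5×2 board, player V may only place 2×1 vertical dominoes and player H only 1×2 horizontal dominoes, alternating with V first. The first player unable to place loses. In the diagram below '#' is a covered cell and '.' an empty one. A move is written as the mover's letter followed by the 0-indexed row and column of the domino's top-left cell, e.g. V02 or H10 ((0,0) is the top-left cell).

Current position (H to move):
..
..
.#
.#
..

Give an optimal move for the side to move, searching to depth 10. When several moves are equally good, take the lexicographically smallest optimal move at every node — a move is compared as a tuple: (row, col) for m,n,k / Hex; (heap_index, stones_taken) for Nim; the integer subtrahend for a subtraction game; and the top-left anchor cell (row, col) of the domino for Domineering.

H's best at [../../.#/.#/..]: H00

ply 1, H at ../../.#/.#/.. | H00=+1→##/../.#/.#/..*; H10=+1→../##/.#/.#/..; H40=-1→../../.#/.#/##
ply 2, V at ##/../.#/.#/.. | V10=-1→##/#./##/.#/..*; V20=-1→##/../##/##/..; V30=-1→##/../.#/##/#.
ply 3, H at ##/#./##/.#/.. | H40=+1→##/#./##/.#/##*
ply 4: ##/#./##/.#/## is terminal -1 (V); from ../../.#/.#/.. depth 10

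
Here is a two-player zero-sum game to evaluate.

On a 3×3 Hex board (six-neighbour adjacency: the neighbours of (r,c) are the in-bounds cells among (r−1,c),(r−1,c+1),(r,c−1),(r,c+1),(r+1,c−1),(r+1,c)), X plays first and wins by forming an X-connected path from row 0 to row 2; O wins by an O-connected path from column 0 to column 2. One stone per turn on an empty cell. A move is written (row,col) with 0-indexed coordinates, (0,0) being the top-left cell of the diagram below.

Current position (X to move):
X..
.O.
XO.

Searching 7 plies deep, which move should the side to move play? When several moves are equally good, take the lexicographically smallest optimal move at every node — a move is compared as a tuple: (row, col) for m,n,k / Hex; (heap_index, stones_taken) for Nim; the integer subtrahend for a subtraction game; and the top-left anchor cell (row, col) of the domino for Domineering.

X's best at [X../.O./XO.]: (1,0)

p1 X@[X../.O./XO.]: (0,1)[XX./.O./XO.]-1 (0,2)[X.X/.O./XO.]-1 (1,0)[X../XO./XO.]+1* (1,2)[X../.OX/XO.]-1 (2,2)[X../.O./XOX]-1
p2 O@[X../XO./XO.] terminal -1; root [X../.O./XO.] d7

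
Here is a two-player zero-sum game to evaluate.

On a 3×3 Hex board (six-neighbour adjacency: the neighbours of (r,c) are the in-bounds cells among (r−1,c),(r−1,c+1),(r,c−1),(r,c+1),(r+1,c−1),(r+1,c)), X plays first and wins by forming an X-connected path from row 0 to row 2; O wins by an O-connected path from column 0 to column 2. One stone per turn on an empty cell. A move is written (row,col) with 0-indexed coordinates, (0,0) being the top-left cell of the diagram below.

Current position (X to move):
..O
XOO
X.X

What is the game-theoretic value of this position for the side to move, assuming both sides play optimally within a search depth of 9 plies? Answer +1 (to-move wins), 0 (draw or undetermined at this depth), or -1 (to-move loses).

ply 1, X at ..O/XOO/X.X | (0,0)=+1→X.O/XOO/X.X*; (0,1)=+1→.XO/XOO/X.X; (2,1)=+1→..O/XOO/XXX
ply 2: X.O/XOO/X.X is terminal -1 (O); from ..O/XOO/X.X depth 9

value(..O/XOO/X.X, X) = +1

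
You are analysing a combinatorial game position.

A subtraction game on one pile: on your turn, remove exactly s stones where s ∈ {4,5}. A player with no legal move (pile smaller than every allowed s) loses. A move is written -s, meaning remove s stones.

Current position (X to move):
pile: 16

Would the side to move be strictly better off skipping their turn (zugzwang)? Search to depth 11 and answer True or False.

zugzwang(16, X) = False

p1 X@[16]: -4[12]+1* -5[11]+1
p2 O@[12]: -4[8]-1* -5[7]-1
p3 X@[8]: -4[4]-1 -5[3]+1*
p4 O@[3] terminal -1; root [16] d11
suppose X passes — search the same position with O to move:
pass> p1 O@[16]: -4[12]+1* -5[11]+1
pass> p2 X@[12]: -4[8]-1* -5[7]-1
pass> p3 O@[8]: -4[4]-1 -5[3]+1*
pass> p4 X@[3] terminal -1; root [16] d11
for X: play +1, pass -1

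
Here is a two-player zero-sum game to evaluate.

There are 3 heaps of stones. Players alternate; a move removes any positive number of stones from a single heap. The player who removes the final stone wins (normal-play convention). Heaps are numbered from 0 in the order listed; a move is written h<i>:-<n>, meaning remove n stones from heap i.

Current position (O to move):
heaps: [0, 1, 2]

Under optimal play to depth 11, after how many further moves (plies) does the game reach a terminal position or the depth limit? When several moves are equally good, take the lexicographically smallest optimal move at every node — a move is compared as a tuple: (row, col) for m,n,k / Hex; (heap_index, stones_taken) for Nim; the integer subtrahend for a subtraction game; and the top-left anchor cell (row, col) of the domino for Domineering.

ply 1, O at (0,1,2) | h1:-1=-1→(0,0,2); h2:-1=+1→(0,1,1)*; h2:-2=-1→(0,1,0)
ply 2, X at (0,1,1) | h1:-1=-1→(0,0,1)*; h2:-1=-1→(0,1,0)
ply 3, O at (0,0,1) | h2:-1=+1→(0,0,0)*
ply 4: (0,0,0) is terminal -1 (X); from (0,1,2) depth 11

PV length from [(0,1,2)]: 3 plies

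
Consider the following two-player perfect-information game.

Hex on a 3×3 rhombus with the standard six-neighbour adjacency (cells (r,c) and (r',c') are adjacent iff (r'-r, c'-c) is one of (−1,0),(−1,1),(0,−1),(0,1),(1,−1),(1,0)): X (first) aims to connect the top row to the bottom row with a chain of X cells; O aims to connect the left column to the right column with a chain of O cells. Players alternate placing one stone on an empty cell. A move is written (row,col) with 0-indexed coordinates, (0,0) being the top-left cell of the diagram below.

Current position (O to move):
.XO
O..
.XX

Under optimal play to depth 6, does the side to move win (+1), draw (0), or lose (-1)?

value(.XO/O../.XX, O) = +1

[.XO/O../.XX] O move#1: (0,0):-1/OXO/O../.XX, (1,1):+1/.XO/OO./.XX*, (1,2):-1/.XO/O.O/.XX, (2,0):-1/.XO/O../OXX
[.XO/OO./.XX] end (terminal -1, X#2); searched .XO/O../.XX to 6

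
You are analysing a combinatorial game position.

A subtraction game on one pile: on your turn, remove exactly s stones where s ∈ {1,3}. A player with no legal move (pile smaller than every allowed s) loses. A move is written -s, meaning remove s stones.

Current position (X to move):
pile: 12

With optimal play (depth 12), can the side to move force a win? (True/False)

p1 X@[12]: -1[11]-1* -3[9]-1
p2 O@[11]: -1[10]+1* -3[8]+1
p3 X@[10]: -1[9]-1* -3[7]-1
p4 O@[9]: -1[8]+1* -3[6]+1
p5 X@[8]: -1[7]-1* -3[5]-1
p6 O@[7]: -1[6]+1* -3[4]+1
p7 X@[6]: -1[5]-1* -3[3]-1
p8 O@[5]: -1[4]+1* -3[2]+1
p9 X@[4]: -1[3]-1* -3[1]-1
p10 O@[3]: -1[2]+1* -3[0]+1
p11 X@[2]: -1[1]-1*
p12 O@[1]: -1[0]+1*
p13 X@[0] terminal -1; root [12] d12

X winning at [12]: False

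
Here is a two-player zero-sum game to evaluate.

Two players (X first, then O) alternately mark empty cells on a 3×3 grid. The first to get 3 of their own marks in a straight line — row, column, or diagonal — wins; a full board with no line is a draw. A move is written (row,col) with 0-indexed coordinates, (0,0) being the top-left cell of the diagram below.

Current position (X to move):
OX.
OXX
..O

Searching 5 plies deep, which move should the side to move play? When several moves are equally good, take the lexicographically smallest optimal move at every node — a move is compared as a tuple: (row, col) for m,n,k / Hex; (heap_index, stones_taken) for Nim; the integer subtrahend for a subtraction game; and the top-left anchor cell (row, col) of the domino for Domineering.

p1 X@[OX./OXX/..O]: (0,2)[OXX/OXX/..O]-1 (2,0)[OX./OXX/X.O]+1* (2,1)[OX./OXX/.XO]+1
p2 O@[OX./OXX/X.O]: (0,2)[OXO/OXX/X.O]-1* (2,1)[OX./OXX/XOO]-1
p3 X@[OXO/OXX/X.O]: (2,1)[OXO/OXX/XXO]+1*
p4 O@[OXO/OXX/XXO] terminal -1; root [OX./OXX/..O] d5

X's best at [OX./OXX/..O]: (2,0)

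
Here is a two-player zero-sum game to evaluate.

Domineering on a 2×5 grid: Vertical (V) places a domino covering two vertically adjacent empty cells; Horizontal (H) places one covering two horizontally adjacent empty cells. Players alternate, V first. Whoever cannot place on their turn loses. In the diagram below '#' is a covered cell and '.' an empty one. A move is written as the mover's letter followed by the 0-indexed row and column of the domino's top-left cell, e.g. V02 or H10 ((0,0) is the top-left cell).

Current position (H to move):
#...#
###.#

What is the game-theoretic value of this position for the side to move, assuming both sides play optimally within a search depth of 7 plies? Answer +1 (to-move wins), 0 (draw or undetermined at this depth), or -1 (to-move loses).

ply 1, H at #...#/###.# | H01=-1→###.#/###.#; H02=+1→#.###/###.#*
ply 2: #.###/###.# is terminal -1 (V); from #...#/###.# depth 7

value(#...#/###.#, H) = +1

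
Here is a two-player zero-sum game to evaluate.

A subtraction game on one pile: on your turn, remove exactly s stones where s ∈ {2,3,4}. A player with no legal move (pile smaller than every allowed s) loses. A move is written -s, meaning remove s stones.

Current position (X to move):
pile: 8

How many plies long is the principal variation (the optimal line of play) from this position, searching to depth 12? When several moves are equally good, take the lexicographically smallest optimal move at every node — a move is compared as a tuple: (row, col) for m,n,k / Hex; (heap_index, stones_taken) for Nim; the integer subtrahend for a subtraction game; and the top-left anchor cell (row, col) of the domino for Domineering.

PV length from [8]: 3 plies

p1 X@[8]: -2[6]+1* -3[5]-1 -4[4]-1
p2 O@[6]: -2[4]-1* -3[3]-1 -4[2]-1
p3 X@[4]: -2[2]-1 -3[1]+1* -4[0]+1
p4 O@[1] terminal -1; root [8] d12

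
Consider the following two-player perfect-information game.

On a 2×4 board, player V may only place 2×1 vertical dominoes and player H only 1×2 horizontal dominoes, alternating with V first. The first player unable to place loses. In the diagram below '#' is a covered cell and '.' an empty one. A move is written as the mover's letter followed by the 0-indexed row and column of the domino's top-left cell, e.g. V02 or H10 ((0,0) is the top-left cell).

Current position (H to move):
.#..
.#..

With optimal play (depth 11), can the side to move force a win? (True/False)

ply 1, H at .#../.#.. | H02=+1→.###/.#..*; H12=+1→.#../.###
ply 2, V at .###/.#.. | V00=-1→####/##..*
ply 3, H at ####/##.. | H12=+1→####/####*
ply 4: ####/#### is terminal -1 (V); from .#../.#.. depth 11

H winning at [.#../.#..]: True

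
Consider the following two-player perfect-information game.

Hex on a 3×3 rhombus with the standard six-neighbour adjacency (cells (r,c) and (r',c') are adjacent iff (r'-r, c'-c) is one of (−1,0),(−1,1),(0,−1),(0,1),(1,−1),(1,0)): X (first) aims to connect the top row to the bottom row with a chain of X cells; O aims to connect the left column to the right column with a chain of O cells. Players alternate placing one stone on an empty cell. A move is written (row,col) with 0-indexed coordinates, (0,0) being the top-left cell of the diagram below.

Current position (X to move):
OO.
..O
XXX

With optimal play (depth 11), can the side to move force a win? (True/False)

X winning at [OO./..O/XXX]: False

[OO./..O/XXX] X move#1: (0,2):-1/OOX/..O/XXX*, (1,0):-1/OO./X.O/XXX, (1,1):-1/OO./.XO/XXX
[OOX/..O/XXX] O move#2: (1,0):-1/OOX/O.O/XXX, (1,1):+1/OOX/.OO/XXX*
[OOX/.OO/XXX] end (terminal -1, X#3); searched OO./..O/XXX to 11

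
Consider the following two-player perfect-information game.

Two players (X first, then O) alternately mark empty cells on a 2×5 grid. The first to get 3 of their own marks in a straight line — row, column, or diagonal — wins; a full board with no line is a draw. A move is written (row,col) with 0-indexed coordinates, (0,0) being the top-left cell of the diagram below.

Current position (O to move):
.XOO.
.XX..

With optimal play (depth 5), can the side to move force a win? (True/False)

p1 O@[.XOO./.XX..]: (0,0)[OXOO./.XX..]-1 (0,4)[.XOOO/.XX..]+1* (1,0)[.XOO./OXX..]-1 (1,3)[.XOO./.XXO.]-1 (1,4)[.XOO./.XX.O]-1
p2 X@[.XOOO/.XX..] terminal -1; root [.XOO./.XX..] d5

O winning at [.XOO./.XX..]: True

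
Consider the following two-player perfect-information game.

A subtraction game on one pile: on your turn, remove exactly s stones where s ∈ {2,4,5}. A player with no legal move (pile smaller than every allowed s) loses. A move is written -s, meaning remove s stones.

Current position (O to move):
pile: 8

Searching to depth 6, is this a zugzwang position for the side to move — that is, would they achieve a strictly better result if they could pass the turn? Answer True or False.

p1 O@[8]: -2[6]-1* -4[4]-1 -5[3]-1
p2 X@[6]: -2[4]-1 -4[2]-1 -5[1]+1*
p3 O@[1] terminal -1; root [8] d6
if O skipped the turn, X would face:
~ p1 X@[8]: -2[6]-1* -4[4]-1 -5[3]-1
~ p2 O@[6]: -2[4]-1 -4[2]-1 -5[1]+1*
~ p3 X@[1] terminal -1; root [8] d6
compare (O): move=-1 vs pass=+1

zugzwang(8, O) = True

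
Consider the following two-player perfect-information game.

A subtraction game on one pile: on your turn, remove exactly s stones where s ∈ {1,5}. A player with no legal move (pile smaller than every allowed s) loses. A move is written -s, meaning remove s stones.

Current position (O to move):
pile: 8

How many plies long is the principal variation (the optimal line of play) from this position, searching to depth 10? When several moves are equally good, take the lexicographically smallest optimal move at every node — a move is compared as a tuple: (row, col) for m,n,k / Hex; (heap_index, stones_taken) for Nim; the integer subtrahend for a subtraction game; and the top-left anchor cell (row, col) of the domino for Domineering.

p1 O@[8]: -1[7]-1* -5[3]-1
p2 X@[7]: -1[6]+1* -5[2]+1
p3 O@[6]: -1[5]-1* -5[1]-1
p4 X@[5]: -1[4]+1* -5[0]+1
p5 O@[4]: -1[3]-1*
p6 X@[3]: -1[2]+1*
p7 O@[2]: -1[1]-1*
p8 X@[1]: -1[0]+1*
p9 O@[0] terminal -1; root [8] d10

PV length from [8]: 8 plies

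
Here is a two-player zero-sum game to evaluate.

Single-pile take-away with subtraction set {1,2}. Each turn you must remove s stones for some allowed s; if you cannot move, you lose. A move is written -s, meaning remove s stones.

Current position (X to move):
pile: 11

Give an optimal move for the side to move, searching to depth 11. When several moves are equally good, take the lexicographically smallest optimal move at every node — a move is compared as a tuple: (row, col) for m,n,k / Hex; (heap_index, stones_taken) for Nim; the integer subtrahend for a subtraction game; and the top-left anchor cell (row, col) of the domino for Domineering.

X's best at [11]: -2

[11] X move#1: -1:-1/10, -2:+1/9*
[9] O move#2: -1:-1/8*, -2:-1/7
[8] X move#3: -1:-1/7, -2:+1/6*
[6] O move#4: -1:-1/5*, -2:-1/4
[5] X move#5: -1:-1/4, -2:+1/3*
[3] O move#6: -1:-1/2*, -2:-1/1
[2] X move#7: -1:-1/1, -2:+1/0*
[0] end (terminal -1, O#8); searched 11 to 11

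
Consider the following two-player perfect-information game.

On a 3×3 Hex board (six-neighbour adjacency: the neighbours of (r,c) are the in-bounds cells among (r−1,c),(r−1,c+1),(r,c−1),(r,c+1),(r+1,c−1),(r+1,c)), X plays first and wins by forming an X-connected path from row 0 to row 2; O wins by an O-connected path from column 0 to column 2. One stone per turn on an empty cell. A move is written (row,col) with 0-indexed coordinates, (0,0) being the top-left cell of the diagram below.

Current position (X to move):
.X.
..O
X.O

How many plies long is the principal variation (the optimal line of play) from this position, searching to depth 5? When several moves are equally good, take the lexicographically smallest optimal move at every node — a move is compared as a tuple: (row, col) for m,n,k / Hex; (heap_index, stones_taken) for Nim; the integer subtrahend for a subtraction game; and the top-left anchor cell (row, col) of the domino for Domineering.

PV length from [.X./..O/X.O]: 3 plies

[.X./..O/X.O] X move#1: (0,0):+1/XX./..O/X.O*, (0,2):+1/.XX/..O/X.O, (1,0):+1/.X./X.O/X.O, (1,1):+1/.X./.XO/X.O, (2,1):+1/.X./..O/XXO
[XX./..O/X.O] O move#2: (0,2):-1/XXO/..O/X.O*, (1,0):-1/XX./O.O/X.O, (1,1):-1/XX./.OO/X.O, (2,1):-1/XX./..O/XOO
[XXO/..O/X.O] X move#3: (1,0):+1/XXO/X.O/X.O*, (1,1):+1/XXO/.XO/X.O, (2,1):+1/XXO/..O/XXO
[XXO/X.O/X.O] end (terminal -1, O#4); searched .X./..O/X.O to 5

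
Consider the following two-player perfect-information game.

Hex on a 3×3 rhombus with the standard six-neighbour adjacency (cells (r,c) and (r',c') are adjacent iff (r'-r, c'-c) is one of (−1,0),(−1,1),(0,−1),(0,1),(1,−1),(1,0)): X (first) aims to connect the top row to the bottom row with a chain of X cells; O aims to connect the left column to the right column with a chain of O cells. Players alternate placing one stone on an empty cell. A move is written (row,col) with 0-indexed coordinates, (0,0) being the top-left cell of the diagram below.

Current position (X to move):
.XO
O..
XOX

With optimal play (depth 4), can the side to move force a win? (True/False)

ply 1, X at .XO/O../XOX | (0,0)=-1→XXO/O../XOX; (1,1)=+1→.XO/OX./XOX*; (1,2)=-1→.XO/O.X/XOX
ply 2: .XO/OX./XOX is terminal -1 (O); from .XO/O../XOX depth 4

X winning at [.XO/O../XOX]: True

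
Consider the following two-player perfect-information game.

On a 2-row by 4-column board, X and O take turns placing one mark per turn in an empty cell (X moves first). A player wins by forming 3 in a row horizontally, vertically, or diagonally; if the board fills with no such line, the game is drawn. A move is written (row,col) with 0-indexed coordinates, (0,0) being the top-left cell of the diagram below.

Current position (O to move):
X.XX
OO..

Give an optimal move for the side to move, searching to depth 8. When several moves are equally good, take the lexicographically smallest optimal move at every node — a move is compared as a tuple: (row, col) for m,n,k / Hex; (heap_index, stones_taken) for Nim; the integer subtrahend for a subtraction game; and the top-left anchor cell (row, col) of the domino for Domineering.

ply 1, O at X.XX/OO.. | (0,1)=+0→XOXX/OO..; (1,2)=+1→X.XX/OOO.*; (1,3)=-1→X.XX/OO.O
ply 2: X.XX/OOO. is terminal -1 (X); from X.XX/OO.. depth 8

O's best at [X.XX/OO..]: (1,2)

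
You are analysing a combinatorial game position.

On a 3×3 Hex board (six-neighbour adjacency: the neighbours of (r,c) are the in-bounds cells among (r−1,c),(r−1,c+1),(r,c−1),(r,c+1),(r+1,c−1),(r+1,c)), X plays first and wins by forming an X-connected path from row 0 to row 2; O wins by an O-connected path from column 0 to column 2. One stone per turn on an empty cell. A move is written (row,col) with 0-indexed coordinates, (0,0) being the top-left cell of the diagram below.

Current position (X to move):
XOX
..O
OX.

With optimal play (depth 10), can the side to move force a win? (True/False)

X winning at [XOX/..O/OX.]: True

ply 1, X at XOX/..O/OX. | (1,0)=-1→XOX/X.O/OX.; (1,1)=+1→XOX/.XO/OX.*; (2,2)=-1→XOX/..O/OXX
ply 2: XOX/.XO/OX. is terminal -1 (O); from XOX/..O/OX. depth 10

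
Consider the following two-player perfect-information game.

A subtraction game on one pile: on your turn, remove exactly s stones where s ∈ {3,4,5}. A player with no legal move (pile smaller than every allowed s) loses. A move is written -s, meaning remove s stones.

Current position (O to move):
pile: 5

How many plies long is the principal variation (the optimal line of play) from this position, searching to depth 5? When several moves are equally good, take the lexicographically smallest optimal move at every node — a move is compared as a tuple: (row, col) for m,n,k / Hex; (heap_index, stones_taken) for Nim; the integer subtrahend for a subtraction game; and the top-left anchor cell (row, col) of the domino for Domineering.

[5] O move#1: -3:+1/2*, -4:+1/1, -5:+1/0
[2] end (terminal -1, X#2); searched 5 to 5

PV length from [5]: 1 ply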